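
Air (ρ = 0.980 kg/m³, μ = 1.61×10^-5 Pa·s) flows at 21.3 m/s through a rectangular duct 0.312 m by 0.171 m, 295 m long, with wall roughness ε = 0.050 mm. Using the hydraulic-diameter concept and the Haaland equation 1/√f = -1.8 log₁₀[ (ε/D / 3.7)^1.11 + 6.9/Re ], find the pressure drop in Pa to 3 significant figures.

ΔP ≈ 4850 Pa

Hydraulic diameter D_h = 4A/P = 4·(0.312·0.171)/(2·(0.312+0.171)) = 0.2134/0.966 = 0.2209 m.
Re = ρVD_h/μ = 0.98·21.3·0.2209/1.61e-05 = 2.864e+05.
ε/D_h = 5e-05/0.2209 = 0.000226; Haaland gives 1/√f = -1.8 log₁₀[2.1e-05+2.41e-05] = 7.822, so f = 0.01634.
ΔP = f(L/D_h)(ρV²/2) = 0.01634·295/0.2209·222.3 = 4852 Pa.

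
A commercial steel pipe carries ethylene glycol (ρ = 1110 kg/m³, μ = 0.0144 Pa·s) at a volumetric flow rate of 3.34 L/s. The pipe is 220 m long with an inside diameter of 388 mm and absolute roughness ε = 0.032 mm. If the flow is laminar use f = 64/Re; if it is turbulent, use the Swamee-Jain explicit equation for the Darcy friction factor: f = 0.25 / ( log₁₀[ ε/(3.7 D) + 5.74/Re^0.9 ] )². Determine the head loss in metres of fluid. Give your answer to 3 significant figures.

Q = 3.34 L/s = 3.34/1000 = 0.00334 m³/s.
Cross-sectional area A = πD²/4 = π(0.388)²/4 = 0.1182 m²; mean velocity V = Q/A = 0.00334/0.1182 = 0.02825 m/s.
Reynolds number Re = ρVD/μ = 1110 · 0.02825 · 0.388 / 0.0144 = 844.9.
Re < 2300 → laminar flow, so f = 64/Re = 64/844.9 = 0.07575 (the turbulent correlation is not needed).
Darcy-Weisbach: ΔP = f(L/D)(ρV²/2) = 0.07575·(220/0.388)·(1110·0.02825²/2) = 0.07575·567·0.4429 = 19.02 Pa.
Head loss h_f = ΔP/(ρg) = 19.02/(1110·9.81) = 0.00175 m.

h_f ≈ 0.00175 m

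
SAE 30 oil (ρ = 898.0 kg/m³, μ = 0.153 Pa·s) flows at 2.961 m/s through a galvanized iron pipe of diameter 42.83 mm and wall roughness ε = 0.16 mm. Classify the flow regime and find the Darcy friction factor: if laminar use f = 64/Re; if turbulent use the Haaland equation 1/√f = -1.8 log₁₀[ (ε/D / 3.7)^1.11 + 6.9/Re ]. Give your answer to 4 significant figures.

f ≈ 0.08598

Re = ρVD/μ = 898·2.961·0.04283/0.153 = 744.3.
Re < 2300 → laminar, so f = 64/Re = 0.08598 (roughness is irrelevant in laminar flow).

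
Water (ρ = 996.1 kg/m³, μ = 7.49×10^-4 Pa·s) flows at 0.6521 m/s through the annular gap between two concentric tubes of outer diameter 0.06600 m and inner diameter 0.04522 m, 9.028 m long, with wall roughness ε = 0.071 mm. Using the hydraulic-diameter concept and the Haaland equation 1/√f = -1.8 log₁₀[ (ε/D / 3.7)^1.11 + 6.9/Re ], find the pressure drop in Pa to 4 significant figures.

Hydraulic diameter D_h = 4A/P = D_o - D_i = 0.066 - 0.04522 = 0.02078 m.
Re = ρVD_h/μ = 996.1·0.6521·0.02078/0.000749 = 1.802e+04.
ε/D_h = 7.1e-05/0.02078 = 0.00342; Haaland gives 1/√f = -1.8 log₁₀[0.000428+0.000383] = 5.564, so f = 0.0323.
ΔP = f(L/D_h)(ρV²/2) = 0.0323·9.028/0.02078·211.8 = 2972 Pa.

ΔP ≈ 2972 Pa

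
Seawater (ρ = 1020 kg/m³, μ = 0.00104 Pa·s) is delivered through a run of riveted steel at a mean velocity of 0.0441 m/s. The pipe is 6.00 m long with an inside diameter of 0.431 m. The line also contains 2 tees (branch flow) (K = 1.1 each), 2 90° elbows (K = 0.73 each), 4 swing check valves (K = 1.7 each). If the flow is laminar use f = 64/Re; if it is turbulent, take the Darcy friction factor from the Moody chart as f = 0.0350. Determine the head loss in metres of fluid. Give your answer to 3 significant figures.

h_f ≈ 0.00109 m

Reynolds number Re = ρVD/μ = 1020 · 0.0441 · 0.431 / 0.00104 = 1.864e+04.
Re > 4000 → turbulent; use the Moody-chart value f = 0.0350.
Total minor-loss coefficient ΣK = 2·1.1 + 2·0.73 + 4·1.7 = 10.5.
ΔP = [f·L/D + ΣK]·(ρV²/2) = [0.035·6/0.431 + 10.5]·(1020·0.0441²/2) = [0.4872 + 10.5]·0.9919 = 10.86 Pa.
Head loss h_f = ΔP/(ρg) = 10.86/(1020·9.81) = 0.00109 m.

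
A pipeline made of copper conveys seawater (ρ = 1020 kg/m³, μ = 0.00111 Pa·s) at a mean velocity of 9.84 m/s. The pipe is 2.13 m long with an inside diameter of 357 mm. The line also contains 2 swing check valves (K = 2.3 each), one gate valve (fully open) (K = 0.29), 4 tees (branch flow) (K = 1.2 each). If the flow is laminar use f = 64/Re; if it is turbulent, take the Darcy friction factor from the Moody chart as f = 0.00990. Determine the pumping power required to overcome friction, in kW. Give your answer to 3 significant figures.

P ≈ 474 kW

Reynolds number Re = ρVD/μ = 1020 · 9.84 · 0.357 / 0.00111 = 3.228e+06.
Re > 4000 → turbulent; use the Moody-chart value f = 0.00990.
Total minor-loss coefficient ΣK = 2·2.3 + 1·0.29 + 4·1.2 = 9.69.
ΔP = [f·L/D + ΣK]·(ρV²/2) = [0.0099·2.13/0.357 + 9.69]·(1020·9.84²/2) = [0.05907 + 9.69]·4.938e+04 = 4.814e+05 Pa.
Q = V·A = 9.84·0.1001 = 0.985 m³/s.
Pumping power P = QΔP = 0.985·4.814e+05 = 474200 W = 474 kW.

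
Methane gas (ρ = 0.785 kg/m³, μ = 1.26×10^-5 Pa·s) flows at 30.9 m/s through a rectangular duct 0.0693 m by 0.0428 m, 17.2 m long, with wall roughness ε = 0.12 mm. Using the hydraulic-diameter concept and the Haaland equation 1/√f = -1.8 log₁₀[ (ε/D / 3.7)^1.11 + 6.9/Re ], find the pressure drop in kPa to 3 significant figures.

ΔP ≈ 3.12 kPa

Hydraulic diameter D_h = 4A/P = 4·(0.0693·0.0428)/(2·(0.0693+0.0428)) = 0.01186/0.2242 = 0.05292 m.
Re = ρVD_h/μ = 0.785·30.9·0.05292/1.26e-05 = 1.019e+05.
ε/D_h = 0.00012/0.05292 = 0.00227; Haaland gives 1/√f = -1.8 log₁₀[0.000272+6.77e-05] = 6.245, so f = 0.02564.
ΔP = f(L/D_h)(ρV²/2) = 0.02564·17.2/0.05292·374.8 = 3124 Pa.
ΔP = 3.12 kPa.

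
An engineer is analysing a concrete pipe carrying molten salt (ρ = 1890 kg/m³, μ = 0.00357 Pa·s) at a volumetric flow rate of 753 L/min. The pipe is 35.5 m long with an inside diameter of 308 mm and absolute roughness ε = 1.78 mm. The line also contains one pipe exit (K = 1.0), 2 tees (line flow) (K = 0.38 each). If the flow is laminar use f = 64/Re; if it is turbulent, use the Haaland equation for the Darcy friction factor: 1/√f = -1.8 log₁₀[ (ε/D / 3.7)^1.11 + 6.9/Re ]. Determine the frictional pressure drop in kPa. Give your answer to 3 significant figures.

Q = 753 L/min = 753/60000 = 0.01255 m³/s.
Cross-sectional area A = πD²/4 = π(0.308)²/4 = 0.07451 m²; mean velocity V = Q/A = 0.01255/0.07451 = 0.1684 m/s.
Reynolds number Re = ρVD/μ = 1890 · 0.1684 · 0.308 / 0.00357 = 2.747e+04.
Re > 4000 → turbulent. Relative roughness ε/D = 0.00178/0.308 = 0.00578. Haaland: 1/√f = -1.8 log₁₀[(0.00578/3.7)^1.11 + 6.9/2.747e+04] = -1.8 log₁₀[0.000767 + 0.000251] = 5.386, so f = 0.03448.
Total minor-loss coefficient ΣK = 1·1 + 2·0.38 = 1.76.
ΔP = [f·L/D + ΣK]·(ρV²/2) = [0.03448·35.5/0.308 + 1.76]·(1890·0.1684²/2) = [3.974 + 1.76]·26.81 = 153.7 Pa.
ΔP = 153.7 Pa = 0.154 kPa.

ΔP ≈ 0.154 kPa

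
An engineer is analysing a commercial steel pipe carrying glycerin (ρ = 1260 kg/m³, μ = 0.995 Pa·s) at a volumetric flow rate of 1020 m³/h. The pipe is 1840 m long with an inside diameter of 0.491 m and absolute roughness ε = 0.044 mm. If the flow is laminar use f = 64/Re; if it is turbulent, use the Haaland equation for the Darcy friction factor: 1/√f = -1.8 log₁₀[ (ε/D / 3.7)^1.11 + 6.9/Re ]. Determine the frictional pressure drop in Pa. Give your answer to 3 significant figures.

Q = 1020 m³/h = 1020/3600 = 0.2833 m³/s.
Cross-sectional area A = πD²/4 = π(0.491)²/4 = 0.1893 m²; mean velocity V = Q/A = 0.2833/0.1893 = 1.496 m/s.
Reynolds number Re = ρVD/μ = 1260 · 1.496 · 0.491 / 0.995 = 930.4.
Re < 2300 → laminar flow, so f = 64/Re = 64/930.4 = 0.06879 (the turbulent correlation is not needed).
Darcy-Weisbach: ΔP = f(L/D)(ρV²/2) = 0.06879·(1840/0.491)·(1260·1.496²/2) = 0.06879·3747·1411 = 3.636e+05 Pa.

ΔP ≈ 364000 Pa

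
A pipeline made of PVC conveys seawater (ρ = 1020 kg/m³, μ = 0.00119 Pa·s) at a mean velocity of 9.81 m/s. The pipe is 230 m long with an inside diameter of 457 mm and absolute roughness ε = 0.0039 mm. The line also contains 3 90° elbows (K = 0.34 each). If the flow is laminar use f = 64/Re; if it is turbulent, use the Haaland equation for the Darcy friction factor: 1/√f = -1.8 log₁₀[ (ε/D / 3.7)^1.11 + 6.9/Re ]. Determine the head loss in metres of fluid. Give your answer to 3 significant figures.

Reynolds number Re = ρVD/μ = 1020 · 9.81 · 0.457 / 0.00119 = 3.843e+06.
Re > 4000 → turbulent. Relative roughness ε/D = 3.9e-06/0.457 = 8.53e-06. Haaland: 1/√f = -1.8 log₁₀[(8.53e-06/3.7)^1.11 + 6.9/3.843e+06] = -1.8 log₁₀[5.53e-07 + 1.8e-06] = 10.13, so f = 0.00974.
Total minor-loss coefficient ΣK = 3·0.34 = 1.02.
ΔP = [f·L/D + ΣK]·(ρV²/2) = [0.00974·230/0.457 + 1.02]·(1020·9.81²/2) = [4.902 + 1.02]·4.908e+04 = 2.907e+05 Pa.
Head loss h_f = ΔP/(ρg) = 2.907e+05/(1020·9.81) = 29.0 m.

h_f ≈ 29.0 m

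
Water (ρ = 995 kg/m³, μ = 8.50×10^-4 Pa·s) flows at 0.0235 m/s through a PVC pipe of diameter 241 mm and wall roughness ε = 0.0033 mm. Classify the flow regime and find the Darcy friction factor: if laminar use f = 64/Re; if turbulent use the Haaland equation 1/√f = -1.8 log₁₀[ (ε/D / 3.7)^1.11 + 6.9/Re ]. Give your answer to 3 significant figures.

f ≈ 0.0347

Re = ρVD/μ = 995·0.0235·0.241/0.00085 = 6630.
Re > 4000 → turbulent. ε/D = 3.3e-06/0.241 = 1.37e-05; Haaland: 1/√f = -1.8 log₁₀[9.35e-07 + 0.00104] = 5.368, so f = 0.0347.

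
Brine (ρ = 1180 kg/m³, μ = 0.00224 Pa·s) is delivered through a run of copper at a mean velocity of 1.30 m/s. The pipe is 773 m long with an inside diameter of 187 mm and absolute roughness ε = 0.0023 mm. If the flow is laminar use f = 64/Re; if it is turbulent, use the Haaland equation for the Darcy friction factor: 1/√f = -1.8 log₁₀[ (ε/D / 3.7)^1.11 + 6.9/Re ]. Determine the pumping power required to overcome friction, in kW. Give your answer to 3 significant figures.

Reynolds number Re = ρVD/μ = 1180 · 1.3 · 0.187 / 0.00224 = 1.281e+05.
Re > 4000 → turbulent. Relative roughness ε/D = 2.3e-06/0.187 = 1.23e-05. Haaland: 1/√f = -1.8 log₁₀[(1.23e-05/3.7)^1.11 + 6.9/1.281e+05] = -1.8 log₁₀[8.3e-07 + 5.39e-05] = 7.671, so f = 0.01699.
Darcy-Weisbach: ΔP = f(L/D)(ρV²/2) = 0.01699·(773/0.187)·(1180·1.3²/2) = 0.01699·4134·997.1 = 7.004e+04 Pa.
Q = V·A = 1.3·0.02746 = 0.0357 m³/s.
Pumping power P = QΔP = 0.0357·7.004e+04 = 2501 W = 2.50 kW.

P ≈ 2.50 kW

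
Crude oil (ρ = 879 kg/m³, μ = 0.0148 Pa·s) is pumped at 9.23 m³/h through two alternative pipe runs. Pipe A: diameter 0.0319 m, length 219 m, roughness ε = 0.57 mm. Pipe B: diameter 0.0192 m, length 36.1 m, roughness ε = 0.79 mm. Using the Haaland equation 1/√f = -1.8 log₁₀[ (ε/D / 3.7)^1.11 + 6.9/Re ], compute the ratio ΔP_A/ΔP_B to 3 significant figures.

Pipe A: V = Q/A = 0.002564/0.0007992 = 3.208 m/s; Re = 6078; ε/D = 0.0179; Haaland → f = 0.0528; ΔP_A = f(L/D)(ρV²/2) = 1.639e+06 Pa.
Pipe B: V = Q/A = 0.002564/0.0002895 = 8.855 m/s; Re = 1.01e+04; ε/D = 0.0411; Haaland → f = 0.06822; ΔP_B = f(L/D)(ρV²/2) = 4.42e+06 Pa.
ΔP_A/ΔP_B = 1.639e+06/4.42e+06 = 0.371.

ΔP_A/ΔP_B ≈ 0.371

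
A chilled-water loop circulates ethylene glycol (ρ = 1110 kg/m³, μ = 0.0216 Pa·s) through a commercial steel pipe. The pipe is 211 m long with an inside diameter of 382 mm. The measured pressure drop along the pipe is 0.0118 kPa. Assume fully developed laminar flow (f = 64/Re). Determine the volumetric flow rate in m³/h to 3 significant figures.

Q ≈ 4.87 m³/h

For laminar flow, f = 64/Re with Re = ρVD/μ, so Darcy-Weisbach reduces to ΔP = 32μLV/D². Solving for V: V = ΔP·D²/(32μL) = 11.8·(0.382)²/(32·0.0216·211) = 0.01181 m/s.
Check: Re = ρVD/μ = 1110·0.01181·0.382/0.0216 = 231.8 < 2300, so the laminar assumption holds.
Q = V·A = 0.01181·(π/4·0.382²) = 0.001353 m³/s = 4.87 m³/h.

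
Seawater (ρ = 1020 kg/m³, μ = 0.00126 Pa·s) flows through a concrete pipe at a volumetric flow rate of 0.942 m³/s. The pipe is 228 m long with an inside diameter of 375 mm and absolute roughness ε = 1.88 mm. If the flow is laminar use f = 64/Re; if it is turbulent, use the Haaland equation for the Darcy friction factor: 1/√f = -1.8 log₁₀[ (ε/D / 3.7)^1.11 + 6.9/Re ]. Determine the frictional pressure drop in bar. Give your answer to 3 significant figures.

Cross-sectional area A = πD²/4 = π(0.375)²/4 = 0.1104 m²; mean velocity V = Q/A = 0.942/0.1104 = 8.529 m/s.
Reynolds number Re = ρVD/μ = 1020 · 8.529 · 0.375 / 0.00126 = 2.589e+06.
Re > 4000 → turbulent. Relative roughness ε/D = 0.00188/0.375 = 0.00501. Haaland: 1/√f = -1.8 log₁₀[(0.00501/3.7)^1.11 + 6.9/2.589e+06] = -1.8 log₁₀[0.000655 + 2.66e-06] = 5.727, so f = 0.03049.
Darcy-Weisbach: ΔP = f(L/D)(ρV²/2) = 0.03049·(228/0.375)·(1020·8.529²/2) = 0.03049·608·3.71e+04 = 6.877e+05 Pa.
ΔP = 6.877e+05 Pa = 6.88 bar.

ΔP ≈ 6.88 bar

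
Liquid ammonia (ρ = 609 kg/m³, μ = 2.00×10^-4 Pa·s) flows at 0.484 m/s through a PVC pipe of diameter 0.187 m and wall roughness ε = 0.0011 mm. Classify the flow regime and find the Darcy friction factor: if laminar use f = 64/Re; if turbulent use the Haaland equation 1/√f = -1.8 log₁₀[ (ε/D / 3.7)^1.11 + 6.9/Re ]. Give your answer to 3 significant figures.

f ≈ 0.0146

Re = ρVD/μ = 609·0.484·0.187/0.0002 = 2.756e+05.
Re > 4000 → turbulent. ε/D = 1.1e-06/0.187 = 5.88e-06; Haaland: 1/√f = -1.8 log₁₀[3.66e-07 + 2.5e-05] = 8.271, so f = 0.01462.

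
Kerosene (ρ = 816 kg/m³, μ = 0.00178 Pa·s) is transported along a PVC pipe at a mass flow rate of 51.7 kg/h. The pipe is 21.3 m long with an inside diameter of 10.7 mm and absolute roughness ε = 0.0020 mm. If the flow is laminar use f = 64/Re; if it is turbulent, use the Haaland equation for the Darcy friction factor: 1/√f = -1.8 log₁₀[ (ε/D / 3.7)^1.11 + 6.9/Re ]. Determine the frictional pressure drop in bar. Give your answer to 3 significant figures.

ṁ = 51.7 kg/h = 51.7/3600 = 0.01436 kg/s.
A = πD²/4 = π(0.0107)²/4 = 8.992e-05 m²; mean velocity V = ṁ/(ρA) = 0.01436/(816 · 8.992e-05) = 0.1957 m/s.
Reynolds number Re = ρVD/μ = 816 · 0.1957 · 0.0107 / 0.00178 = 960.1.
Re < 2300 → laminar flow, so f = 64/Re = 64/960.1 = 0.06666 (the turbulent correlation is not needed).
Darcy-Weisbach: ΔP = f(L/D)(ρV²/2) = 0.06666·(21.3/0.0107)·(816·0.1957²/2) = 0.06666·1991·15.63 = 2074 Pa.
ΔP = 2074 Pa = 0.0207 bar.

ΔP ≈ 0.0207 bar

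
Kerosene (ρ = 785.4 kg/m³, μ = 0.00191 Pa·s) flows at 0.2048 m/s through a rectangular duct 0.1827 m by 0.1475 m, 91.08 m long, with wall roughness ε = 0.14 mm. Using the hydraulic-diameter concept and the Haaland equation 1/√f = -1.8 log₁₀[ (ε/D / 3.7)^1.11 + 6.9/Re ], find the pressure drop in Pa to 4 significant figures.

Hydraulic diameter D_h = 4A/P = 4·(0.1827·0.1475)/(2·(0.1827+0.1475)) = 0.1078/0.6604 = 0.1632 m.
Re = ρVD_h/μ = 785.4·0.2048·0.1632/0.00191 = 1.375e+04.
ε/D_h = 0.00014/0.1632 = 0.000858; Haaland gives 1/√f = -1.8 log₁₀[9.23e-05+0.000502] = 5.807, so f = 0.02966.
ΔP = f(L/D_h)(ρV²/2) = 0.02966·91.08/0.1632·16.47 = 272.6 Pa.

ΔP ≈ 272.6 Pa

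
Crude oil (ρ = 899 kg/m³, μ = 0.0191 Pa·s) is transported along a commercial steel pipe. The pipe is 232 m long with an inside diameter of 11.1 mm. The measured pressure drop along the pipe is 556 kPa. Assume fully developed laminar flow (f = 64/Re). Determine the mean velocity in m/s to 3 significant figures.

V ≈ 0.483 m/s

For laminar flow, f = 64/Re with Re = ρVD/μ, so Darcy-Weisbach reduces to ΔP = 32μLV/D². Solving for V: V = ΔP·D²/(32μL) = 5.56e+05·(0.0111)²/(32·0.0191·232) = 0.4831 m/s.
Check: Re = ρVD/μ = 899·0.4831·0.0111/0.0191 = 252.4 < 2300, so the laminar assumption holds.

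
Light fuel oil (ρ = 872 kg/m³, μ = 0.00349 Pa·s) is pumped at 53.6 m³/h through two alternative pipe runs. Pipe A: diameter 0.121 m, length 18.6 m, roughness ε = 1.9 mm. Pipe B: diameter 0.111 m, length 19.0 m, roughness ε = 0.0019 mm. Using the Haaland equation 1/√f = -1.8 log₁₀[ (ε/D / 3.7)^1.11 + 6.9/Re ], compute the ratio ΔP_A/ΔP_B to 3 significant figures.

Pipe A: V = Q/A = 0.01489/0.0115 = 1.295 m/s; Re = 3.915e+04; ε/D = 0.0157; Haaland → f = 0.04561; ΔP_A = f(L/D)(ρV²/2) = 5124 Pa.
Pipe B: V = Q/A = 0.01489/0.009677 = 1.539 m/s; Re = 4.267e+04; ε/D = 1.71e-05; Haaland → f = 0.02151; ΔP_B = f(L/D)(ρV²/2) = 3800 Pa.
ΔP_A/ΔP_B = 5124/3800 = 1.35.

ΔP_A/ΔP_B ≈ 1.35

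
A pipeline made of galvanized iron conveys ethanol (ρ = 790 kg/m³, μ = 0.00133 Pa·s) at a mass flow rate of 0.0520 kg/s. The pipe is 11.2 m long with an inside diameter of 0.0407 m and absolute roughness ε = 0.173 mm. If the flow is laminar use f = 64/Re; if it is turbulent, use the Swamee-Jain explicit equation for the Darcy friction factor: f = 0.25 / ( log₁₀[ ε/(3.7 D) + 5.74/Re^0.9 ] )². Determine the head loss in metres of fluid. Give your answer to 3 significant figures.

A = πD²/4 = π(0.0407)²/4 = 0.001301 m²; mean velocity V = ṁ/(ρA) = 0.052/(790 · 0.001301) = 0.05059 m/s.
Reynolds number Re = ρVD/μ = 790 · 0.05059 · 0.0407 / 0.00133 = 1223.
Re < 2300 → laminar flow, so f = 64/Re = 64/1223 = 0.05233 (the turbulent correlation is not needed).
Darcy-Weisbach: ΔP = f(L/D)(ρV²/2) = 0.05233·(11.2/0.0407)·(790·0.05059²/2) = 0.05233·275.2·1.011 = 14.56 Pa.
Head loss h_f = ΔP/(ρg) = 14.56/(790·9.81) = 0.00188 m.

h_f ≈ 0.00188 m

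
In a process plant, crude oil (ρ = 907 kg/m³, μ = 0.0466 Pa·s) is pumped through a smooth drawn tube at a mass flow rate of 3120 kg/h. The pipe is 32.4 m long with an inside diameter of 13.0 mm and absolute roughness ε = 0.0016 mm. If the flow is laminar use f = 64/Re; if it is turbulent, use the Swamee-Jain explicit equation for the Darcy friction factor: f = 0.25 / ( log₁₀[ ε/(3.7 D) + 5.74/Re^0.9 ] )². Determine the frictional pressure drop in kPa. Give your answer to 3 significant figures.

ṁ = 3120 kg/h = 3120/3600 = 0.8667 kg/s.
A = πD²/4 = π(0.013)²/4 = 0.0001327 m²; mean velocity V = ṁ/(ρA) = 0.8667/(907 · 0.0001327) = 7.199 m/s.
Reynolds number Re = ρVD/μ = 907 · 7.199 · 0.013 / 0.0466 = 1822.
Re < 2300 → laminar flow, so f = 64/Re = 64/1822 = 0.03514 (the turbulent correlation is not needed).
Darcy-Weisbach: ΔP = f(L/D)(ρV²/2) = 0.03514·(32.4/0.013)·(907·7.199²/2) = 0.03514·2492·2.35e+04 = 2.058e+06 Pa.
ΔP = 2.058e+06 Pa = 2060 kPa.

ΔP ≈ 2060 kPa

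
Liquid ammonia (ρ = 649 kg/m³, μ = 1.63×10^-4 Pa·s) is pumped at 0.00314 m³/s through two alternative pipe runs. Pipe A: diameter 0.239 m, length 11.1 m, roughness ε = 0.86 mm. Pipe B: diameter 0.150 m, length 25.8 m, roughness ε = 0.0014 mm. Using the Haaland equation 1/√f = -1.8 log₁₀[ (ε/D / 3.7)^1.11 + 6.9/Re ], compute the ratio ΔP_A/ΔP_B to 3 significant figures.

ΔP_A/ΔP_B ≈ 0.0692

Pipe A: V = Q/A = 0.00314/0.04486 = 0.06999 m/s; Re = 6.66e+04; ε/D = 0.0036; Haaland → f = 0.02915; ΔP_A = f(L/D)(ρV²/2) = 2.152 Pa.
Pipe B: V = Q/A = 0.00314/0.01767 = 0.1777 m/s; Re = 1.061e+05; ε/D = 9.33e-06; Haaland → f = 0.01764; ΔP_B = f(L/D)(ρV²/2) = 31.09 Pa.
ΔP_A/ΔP_B = 2.152/31.09 = 0.0692.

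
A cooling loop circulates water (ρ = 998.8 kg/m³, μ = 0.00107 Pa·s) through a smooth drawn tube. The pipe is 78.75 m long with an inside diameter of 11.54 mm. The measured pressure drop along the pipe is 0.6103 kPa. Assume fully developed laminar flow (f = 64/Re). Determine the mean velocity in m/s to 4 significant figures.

For laminar flow, f = 64/Re with Re = ρVD/μ, so Darcy-Weisbach reduces to ΔP = 32μLV/D². Solving for V: V = ΔP·D²/(32μL) = 610.3·(0.01154)²/(32·0.00107·78.75) = 0.03014 m/s.
Check: Re = ρVD/μ = 998.8·0.03014·0.01154/0.00107 = 324.7 < 2300, so the laminar assumption holds.

V ≈ 0.03014 m/s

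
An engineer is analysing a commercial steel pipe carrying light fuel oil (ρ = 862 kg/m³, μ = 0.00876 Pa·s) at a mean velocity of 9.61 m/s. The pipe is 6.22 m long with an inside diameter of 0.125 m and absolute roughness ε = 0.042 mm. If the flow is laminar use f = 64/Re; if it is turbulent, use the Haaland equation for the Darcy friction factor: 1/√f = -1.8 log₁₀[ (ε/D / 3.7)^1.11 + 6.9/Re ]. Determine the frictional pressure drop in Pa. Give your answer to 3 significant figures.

Reynolds number Re = ρVD/μ = 862 · 9.61 · 0.125 / 0.00876 = 1.182e+05.
Re > 4000 → turbulent. Relative roughness ε/D = 4.2e-05/0.125 = 0.000336. Haaland: 1/√f = -1.8 log₁₀[(0.000336/3.7)^1.11 + 6.9/1.182e+05] = -1.8 log₁₀[3.26e-05 + 5.84e-05] = 7.274, so f = 0.0189.
Darcy-Weisbach: ΔP = f(L/D)(ρV²/2) = 0.0189·(6.22/0.125)·(862·9.61²/2) = 0.0189·49.76·3.98e+04 = 3.744e+04 Pa.

ΔP ≈ 37400 Pa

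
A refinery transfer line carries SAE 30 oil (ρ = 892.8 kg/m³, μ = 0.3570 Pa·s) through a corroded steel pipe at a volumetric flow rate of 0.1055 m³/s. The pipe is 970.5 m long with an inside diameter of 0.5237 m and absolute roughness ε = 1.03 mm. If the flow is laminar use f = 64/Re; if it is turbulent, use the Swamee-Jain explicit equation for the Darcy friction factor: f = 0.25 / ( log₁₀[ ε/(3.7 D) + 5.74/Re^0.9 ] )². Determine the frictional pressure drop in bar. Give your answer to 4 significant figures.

ΔP ≈ 0.1980 bar

Cross-sectional area A = πD²/4 = π(0.5237)²/4 = 0.2154 m²; mean velocity V = Q/A = 0.1055/0.2154 = 0.4898 m/s.
Reynolds number Re = ρVD/μ = 892.8 · 0.4898 · 0.5237 / 0.357 = 641.5.
Re < 2300 → laminar flow, so f = 64/Re = 64/641.5 = 0.09977 (the turbulent correlation is not needed).
Darcy-Weisbach: ΔP = f(L/D)(ρV²/2) = 0.09977·(970.5/0.5237)·(892.8·0.4898²/2) = 0.09977·1853·107.1 = 1.98e+04 Pa.
ΔP = 1.98e+04 Pa = 0.1980 bar.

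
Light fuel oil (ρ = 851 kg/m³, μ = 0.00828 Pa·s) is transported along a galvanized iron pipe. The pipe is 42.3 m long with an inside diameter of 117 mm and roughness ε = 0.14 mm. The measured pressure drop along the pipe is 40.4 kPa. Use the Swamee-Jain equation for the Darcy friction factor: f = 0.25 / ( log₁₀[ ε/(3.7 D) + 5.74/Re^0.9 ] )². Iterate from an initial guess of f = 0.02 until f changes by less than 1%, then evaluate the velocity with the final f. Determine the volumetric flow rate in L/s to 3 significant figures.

Rearranging Darcy-Weisbach: V = √(2·ΔP·D/(f·L·ρ)). With ε/D = 0.00014/0.117 = 0.0012, iterate starting from f = 0.02:
  f = 0.02 → V = √(2·4.04e+04·0.117/(0.02·42.3·851)) = 3.624 m/s; Re = ρVD/μ = 4.357e+04; f → 0.02518
  f = 0.02518 → V = 3.229 m/s; Re = 3.883e+04; f → 0.02559
  f = 0.02559 → V = 3.204 m/s; Re = 3.852e+04; f → 0.02562
Converged (Δf/f < 1%). With the final f = 0.02562: V = √(2·4.04e+04·0.117/(0.02562·42.3·851)) = 3.202 m/s.
Q = V·A = 3.202·(π/4·0.117²) = 0.03442 m³/s = 34.4 L/s.

Q ≈ 34.4 L/s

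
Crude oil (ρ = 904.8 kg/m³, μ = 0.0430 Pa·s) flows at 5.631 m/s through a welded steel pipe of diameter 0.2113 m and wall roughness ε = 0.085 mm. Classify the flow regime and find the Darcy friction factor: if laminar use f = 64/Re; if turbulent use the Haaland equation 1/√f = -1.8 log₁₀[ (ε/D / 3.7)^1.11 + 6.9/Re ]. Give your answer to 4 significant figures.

Re = ρVD/μ = 904.8·5.631·0.2113/0.043 = 2.504e+04.
Re > 4000 → turbulent. ε/D = 8.5e-05/0.2113 = 0.000402; Haaland: 1/√f = -1.8 log₁₀[3.98e-05 + 0.000276] = 6.302, so f = 0.02518.

f ≈ 0.02518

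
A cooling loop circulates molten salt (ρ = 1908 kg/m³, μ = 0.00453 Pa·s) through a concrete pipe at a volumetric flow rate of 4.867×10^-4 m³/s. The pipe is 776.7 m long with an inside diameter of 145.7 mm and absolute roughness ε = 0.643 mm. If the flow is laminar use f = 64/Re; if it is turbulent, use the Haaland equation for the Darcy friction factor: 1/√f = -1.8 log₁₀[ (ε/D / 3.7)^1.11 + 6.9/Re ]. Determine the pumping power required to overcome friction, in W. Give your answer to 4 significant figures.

P ≈ 0.07535 W

Cross-sectional area A = πD²/4 = π(0.1457)²/4 = 0.01667 m²; mean velocity V = Q/A = 0.0004867/0.01667 = 0.02919 m/s.
Reynolds number Re = ρVD/μ = 1908 · 0.02919 · 0.1457 / 0.00453 = 1791.
Re < 2300 → laminar flow, so f = 64/Re = 64/1791 = 0.03573 (the turbulent correlation is not needed).
Darcy-Weisbach: ΔP = f(L/D)(ρV²/2) = 0.03573·(776.7/0.1457)·(1908·0.02919²/2) = 0.03573·5331·0.8129 = 154.8 Pa.
Pumping power P = QΔP = 0.0004867·154.8 = 0.075352 W = 0.07535 W.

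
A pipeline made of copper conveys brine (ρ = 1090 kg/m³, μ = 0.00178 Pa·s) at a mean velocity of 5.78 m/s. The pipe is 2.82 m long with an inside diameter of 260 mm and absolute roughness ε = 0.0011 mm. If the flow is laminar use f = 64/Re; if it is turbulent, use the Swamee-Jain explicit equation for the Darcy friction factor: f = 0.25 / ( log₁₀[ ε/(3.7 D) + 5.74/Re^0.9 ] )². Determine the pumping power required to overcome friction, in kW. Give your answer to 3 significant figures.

Reynolds number Re = ρVD/μ = 1090 · 5.78 · 0.26 / 0.00178 = 9.203e+05.
Re > 4000 → turbulent. Relative roughness ε/D = 1.1e-06/0.26 = 4.23e-06. Swamee-Jain: f = 0.25/(log₁₀[4.23e-06/3.7 + 5.74/9.203e+05^0.9])² = 0.25/(log₁₀[1.14e-06 + 2.46e-05])² = 0.25/(-4.589)² = 0.01187.
Darcy-Weisbach: ΔP = f(L/D)(ρV²/2) = 0.01187·(2.82/0.26)·(1090·5.78²/2) = 0.01187·10.85·1.821e+04 = 2345 Pa.
Q = V·A = 5.78·0.05309 = 0.3069 m³/s.
Pumping power P = QΔP = 0.3069·2345 = 719.5 W = 0.719 kW.

P ≈ 0.719 kW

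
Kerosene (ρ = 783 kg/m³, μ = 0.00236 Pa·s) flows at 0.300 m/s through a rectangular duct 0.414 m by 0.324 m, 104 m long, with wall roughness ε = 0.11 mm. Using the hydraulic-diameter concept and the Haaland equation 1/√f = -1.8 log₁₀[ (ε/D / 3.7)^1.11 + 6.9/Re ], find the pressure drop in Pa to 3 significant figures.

Hydraulic diameter D_h = 4A/P = 4·(0.414·0.324)/(2·(0.414+0.324)) = 0.5365/1.476 = 0.3635 m.
Re = ρVD_h/μ = 783·0.3·0.3635/0.00236 = 3.618e+04.
ε/D_h = 0.00011/0.3635 = 0.000303; Haaland gives 1/√f = -1.8 log₁₀[2.9e-05+0.000191] = 6.585, so f = 0.02306.
ΔP = f(L/D_h)(ρV²/2) = 0.02306·104/0.3635·35.23 = 232.5 Pa.

ΔP ≈ 233 Pa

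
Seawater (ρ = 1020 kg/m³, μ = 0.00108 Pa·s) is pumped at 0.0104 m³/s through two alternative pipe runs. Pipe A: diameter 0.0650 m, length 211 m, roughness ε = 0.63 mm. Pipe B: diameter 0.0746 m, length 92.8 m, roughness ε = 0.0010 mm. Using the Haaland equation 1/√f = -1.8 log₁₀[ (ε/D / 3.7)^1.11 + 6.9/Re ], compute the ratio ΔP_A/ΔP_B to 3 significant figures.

ΔP_A/ΔP_B ≈ 10.6

Pipe A: V = Q/A = 0.0104/0.003318 = 3.134 m/s; Re = 1.924e+05; ε/D = 0.00969; Haaland → f = 0.03788; ΔP_A = f(L/D)(ρV²/2) = 6.16e+05 Pa.
Pipe B: V = Q/A = 0.0104/0.004371 = 2.379 m/s; Re = 1.676e+05; ε/D = 1.34e-05; Haaland → f = 0.01612; ΔP_B = f(L/D)(ρV²/2) = 5.789e+04 Pa.
ΔP_A/ΔP_B = 6.16e+05/5.789e+04 = 10.6.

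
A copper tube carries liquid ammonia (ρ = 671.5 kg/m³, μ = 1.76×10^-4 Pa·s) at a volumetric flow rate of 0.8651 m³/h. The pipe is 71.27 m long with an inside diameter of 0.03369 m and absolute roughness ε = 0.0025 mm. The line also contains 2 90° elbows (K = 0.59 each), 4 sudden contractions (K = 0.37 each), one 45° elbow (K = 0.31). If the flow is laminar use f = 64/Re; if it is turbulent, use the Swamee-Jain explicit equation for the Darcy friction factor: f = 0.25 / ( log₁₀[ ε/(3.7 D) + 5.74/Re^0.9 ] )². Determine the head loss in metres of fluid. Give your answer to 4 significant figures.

Q = 0.8651 m³/h = 0.8651/3600 = 0.0002403 m³/s.
Cross-sectional area A = πD²/4 = π(0.03369)²/4 = 0.0008914 m²; mean velocity V = Q/A = 0.0002403/0.0008914 = 0.2696 m/s.
Reynolds number Re = ρVD/μ = 671.5 · 0.2696 · 0.03369 / 0.000176 = 3.465e+04.
Re > 4000 → turbulent. Relative roughness ε/D = 2.5e-06/0.03369 = 7.42e-05. Swamee-Jain: f = 0.25/(log₁₀[7.42e-05/3.7 + 5.74/3.465e+04^0.9])² = 0.25/(log₁₀[2.01e-05 + 0.000471])² = 0.25/(-3.309)² = 0.02284.
Total minor-loss coefficient ΣK = 2·0.59 + 4·0.37 + 1·0.31 = 2.97.
ΔP = [f·L/D + ΣK]·(ρV²/2) = [0.02284·71.27/0.03369 + 2.97]·(671.5·0.2696²/2) = [48.31 + 2.97]·24.4 = 1251 Pa.
Head loss h_f = ΔP/(ρg) = 1251/(671.5·9.81) = 0.1899 m.

h_f ≈ 0.1899 m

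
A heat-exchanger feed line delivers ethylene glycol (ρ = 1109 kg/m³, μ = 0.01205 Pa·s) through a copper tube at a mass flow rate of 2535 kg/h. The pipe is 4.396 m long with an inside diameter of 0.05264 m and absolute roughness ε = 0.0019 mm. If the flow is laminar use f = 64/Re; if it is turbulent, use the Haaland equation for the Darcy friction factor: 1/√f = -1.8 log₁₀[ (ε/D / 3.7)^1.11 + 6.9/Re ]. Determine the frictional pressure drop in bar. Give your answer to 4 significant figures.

ṁ = 2535 kg/h = 2535/3600 = 0.7042 kg/s.
A = πD²/4 = π(0.05264)²/4 = 0.002176 m²; mean velocity V = ṁ/(ρA) = 0.7042/(1109 · 0.002176) = 0.2918 m/s.
Reynolds number Re = ρVD/μ = 1109 · 0.2918 · 0.05264 / 0.012 = 1413.
Re < 2300 → laminar flow, so f = 64/Re = 64/1413 = 0.04528 (the turbulent correlation is not needed).
Darcy-Weisbach: ΔP = f(L/D)(ρV²/2) = 0.04528·(4.396/0.05264)·(1109·0.2918²/2) = 0.04528·83.51·47.2 = 178.5 Pa.
ΔP = 178.5 Pa = 0.001785 bar.

ΔP ≈ 0.001785 bar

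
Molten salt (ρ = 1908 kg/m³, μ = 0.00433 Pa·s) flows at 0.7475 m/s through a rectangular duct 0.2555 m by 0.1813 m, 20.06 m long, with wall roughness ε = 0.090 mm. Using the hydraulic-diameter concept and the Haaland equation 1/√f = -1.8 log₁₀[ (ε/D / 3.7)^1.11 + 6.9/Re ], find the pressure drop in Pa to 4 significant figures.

Hydraulic diameter D_h = 4A/P = 4·(0.2555·0.1813)/(2·(0.2555+0.1813)) = 0.1853/0.8736 = 0.2121 m.
Re = ρVD_h/μ = 1908·0.7475·0.2121/0.00433 = 6.986e+04.
ε/D_h = 9e-05/0.2121 = 0.000424; Haaland gives 1/√f = -1.8 log₁₀[4.23e-05+9.88e-05] = 6.931, so f = 0.02082.
ΔP = f(L/D_h)(ρV²/2) = 0.02082·20.06/0.2121·533.1 = 1049 Pa.

ΔP ≈ 1049 Pa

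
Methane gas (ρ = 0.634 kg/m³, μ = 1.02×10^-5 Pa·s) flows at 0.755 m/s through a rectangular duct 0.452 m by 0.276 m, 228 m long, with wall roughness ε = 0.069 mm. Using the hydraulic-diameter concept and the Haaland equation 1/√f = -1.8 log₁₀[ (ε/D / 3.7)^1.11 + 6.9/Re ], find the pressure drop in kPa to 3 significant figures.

ΔP ≈ 0.00331 kPa

Hydraulic diameter D_h = 4A/P = 4·(0.452·0.276)/(2·(0.452+0.276)) = 0.499/1.456 = 0.3427 m.
Re = ρVD_h/μ = 0.634·0.755·0.3427/1.02e-05 = 1.608e+04.
ε/D_h = 6.9e-05/0.3427 = 0.000201; Haaland gives 1/√f = -1.8 log₁₀[1.85e-05+0.000429] = 6.029, so f = 0.02751.
ΔP = f(L/D_h)(ρV²/2) = 0.02751·228/0.3427·0.1807 = 3.308 Pa.
ΔP = 0.00331 kPa.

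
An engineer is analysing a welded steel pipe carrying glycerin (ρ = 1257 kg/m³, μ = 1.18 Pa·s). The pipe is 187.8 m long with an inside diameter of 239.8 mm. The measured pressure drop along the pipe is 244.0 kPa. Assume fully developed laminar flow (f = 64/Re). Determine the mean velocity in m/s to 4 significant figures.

V ≈ 1.979 m/s

For laminar flow, f = 64/Re with Re = ρVD/μ, so Darcy-Weisbach reduces to ΔP = 32μLV/D². Solving for V: V = ΔP·D²/(32μL) = 2.44e+05·(0.2398)²/(32·1.18·187.8) = 1.979 m/s.
Check: Re = ρVD/μ = 1257·1.979·0.2398/1.18 = 505.4 < 2300, so the laminar assumption holds.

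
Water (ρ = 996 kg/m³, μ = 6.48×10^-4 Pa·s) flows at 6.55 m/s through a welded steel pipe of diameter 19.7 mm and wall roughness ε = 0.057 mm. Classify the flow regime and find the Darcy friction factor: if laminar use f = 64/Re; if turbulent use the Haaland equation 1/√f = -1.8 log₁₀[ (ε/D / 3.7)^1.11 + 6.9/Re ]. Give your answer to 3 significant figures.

Re = ρVD/μ = 996·6.55·0.0197/0.000648 = 1.983e+05.
Re > 4000 → turbulent. ε/D = 5.7e-05/0.0197 = 0.00289; Haaland: 1/√f = -1.8 log₁₀[0.000356 + 3.48e-05] = 6.134, so f = 0.02657.

f ≈ 0.0266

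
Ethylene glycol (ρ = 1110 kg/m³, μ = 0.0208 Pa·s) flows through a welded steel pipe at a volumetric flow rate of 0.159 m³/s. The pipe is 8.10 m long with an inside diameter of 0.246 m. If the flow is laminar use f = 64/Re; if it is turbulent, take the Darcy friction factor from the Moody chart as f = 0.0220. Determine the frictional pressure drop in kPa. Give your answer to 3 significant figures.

ΔP ≈ 4.50 kPa

Cross-sectional area A = πD²/4 = π(0.246)²/4 = 0.04753 m²; mean velocity V = Q/A = 0.159/0.04753 = 3.345 m/s.
Reynolds number Re = ρVD/μ = 1110 · 3.345 · 0.246 / 0.0208 = 4.392e+04.
Re > 4000 → turbulent; use the Moody-chart value f = 0.0220.
Darcy-Weisbach: ΔP = f(L/D)(ρV²/2) = 0.022·(8.1/0.246)·(1110·3.345²/2) = 0.022·32.93·6211 = 4499 Pa.
ΔP = 4499 Pa = 4.50 kPa.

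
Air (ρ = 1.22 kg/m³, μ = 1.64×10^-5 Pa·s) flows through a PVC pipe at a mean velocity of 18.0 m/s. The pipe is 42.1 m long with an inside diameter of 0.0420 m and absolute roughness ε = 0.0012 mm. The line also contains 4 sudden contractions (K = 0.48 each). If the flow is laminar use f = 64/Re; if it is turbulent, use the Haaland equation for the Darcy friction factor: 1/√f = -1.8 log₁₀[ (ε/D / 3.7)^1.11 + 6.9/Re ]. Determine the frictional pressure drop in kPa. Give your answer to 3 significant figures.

ΔP ≈ 4.39 kPa

Reynolds number Re = ρVD/μ = 1.22 · 18 · 0.042 / 1.64e-05 = 5.624e+04.
Re > 4000 → turbulent. Relative roughness ε/D = 1.2e-06/0.042 = 2.86e-05. Haaland: 1/√f = -1.8 log₁₀[(2.86e-05/3.7)^1.11 + 6.9/5.624e+04] = -1.8 log₁₀[2.12e-06 + 0.000123] = 7.027, so f = 0.02025.
Total minor-loss coefficient ΣK = 4·0.48 = 1.92.
ΔP = [f·L/D + ΣK]·(ρV²/2) = [0.02025·42.1/0.042 + 1.92]·(1.22·18²/2) = [20.3 + 1.92]·197.6 = 4392 Pa.
ΔP = 4392 Pa = 4.39 kPa.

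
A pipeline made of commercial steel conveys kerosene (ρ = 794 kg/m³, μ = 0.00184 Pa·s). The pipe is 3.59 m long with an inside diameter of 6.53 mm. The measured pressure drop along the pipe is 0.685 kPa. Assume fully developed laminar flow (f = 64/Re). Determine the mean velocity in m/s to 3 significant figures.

For laminar flow, f = 64/Re with Re = ρVD/μ, so Darcy-Weisbach reduces to ΔP = 32μLV/D². Solving for V: V = ΔP·D²/(32μL) = 685·(0.00653)²/(32·0.00184·3.59) = 0.1382 m/s.
Check: Re = ρVD/μ = 794·0.1382·0.00653/0.00184 = 389.4 < 2300, so the laminar assumption holds.

V ≈ 0.138 m/s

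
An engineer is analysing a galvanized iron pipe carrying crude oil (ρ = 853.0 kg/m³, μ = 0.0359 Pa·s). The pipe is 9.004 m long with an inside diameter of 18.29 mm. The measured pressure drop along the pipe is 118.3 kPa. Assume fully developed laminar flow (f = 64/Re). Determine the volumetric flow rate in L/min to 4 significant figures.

For laminar flow, f = 64/Re with Re = ρVD/μ, so Darcy-Weisbach reduces to ΔP = 32μLV/D². Solving for V: V = ΔP·D²/(32μL) = 1.183e+05·(0.01829)²/(32·0.0359·9.004) = 3.826 m/s.
Check: Re = ρVD/μ = 853·3.826·0.01829/0.0359 = 1663 < 2300, so the laminar assumption holds.
Q = V·A = 3.826·(π/4·0.01829²) = 0.001005 m³/s = 60.31 L/min.

Q ≈ 60.31 L/min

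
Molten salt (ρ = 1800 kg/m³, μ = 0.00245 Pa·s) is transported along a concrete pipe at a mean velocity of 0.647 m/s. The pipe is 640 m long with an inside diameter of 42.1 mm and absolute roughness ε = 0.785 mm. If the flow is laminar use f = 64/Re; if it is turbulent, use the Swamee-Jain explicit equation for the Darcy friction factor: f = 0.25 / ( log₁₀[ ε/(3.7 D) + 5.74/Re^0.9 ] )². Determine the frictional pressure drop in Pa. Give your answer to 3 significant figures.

Reynolds number Re = ρVD/μ = 1800 · 0.647 · 0.0421 / 0.00245 = 2.001e+04.
Re > 4000 → turbulent. Relative roughness ε/D = 0.000785/0.0421 = 0.0186. Swamee-Jain: f = 0.25/(log₁₀[0.0186/3.7 + 5.74/2.001e+04^0.9])² = 0.25/(log₁₀[0.00504 + 0.000772])² = 0.25/(-2.236)² = 0.05002.
Darcy-Weisbach: ΔP = f(L/D)(ρV²/2) = 0.05002·(640/0.0421)·(1800·0.647²/2) = 0.05002·1.52e+04·376.7 = 2.865e+05 Pa.

ΔP ≈ 286000 Pa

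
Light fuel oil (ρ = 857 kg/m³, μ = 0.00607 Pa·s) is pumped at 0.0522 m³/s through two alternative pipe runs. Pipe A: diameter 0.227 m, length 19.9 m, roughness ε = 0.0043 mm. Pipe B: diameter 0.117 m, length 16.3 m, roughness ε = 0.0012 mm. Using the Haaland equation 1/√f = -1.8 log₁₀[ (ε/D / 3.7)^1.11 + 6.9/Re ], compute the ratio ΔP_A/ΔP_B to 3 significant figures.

ΔP_A/ΔP_B ≈ 0.0514

Pipe A: V = Q/A = 0.0522/0.04047 = 1.29 m/s; Re = 4.134e+04; ε/D = 1.89e-05; Haaland → f = 0.02167; ΔP_A = f(L/D)(ρV²/2) = 1354 Pa.
Pipe B: V = Q/A = 0.0522/0.01075 = 4.855 m/s; Re = 8.02e+04; ε/D = 1.03e-05; Haaland → f = 0.01871; ΔP_B = f(L/D)(ρV²/2) = 2.632e+04 Pa.
ΔP_A/ΔP_B = 1354/2.632e+04 = 0.0514.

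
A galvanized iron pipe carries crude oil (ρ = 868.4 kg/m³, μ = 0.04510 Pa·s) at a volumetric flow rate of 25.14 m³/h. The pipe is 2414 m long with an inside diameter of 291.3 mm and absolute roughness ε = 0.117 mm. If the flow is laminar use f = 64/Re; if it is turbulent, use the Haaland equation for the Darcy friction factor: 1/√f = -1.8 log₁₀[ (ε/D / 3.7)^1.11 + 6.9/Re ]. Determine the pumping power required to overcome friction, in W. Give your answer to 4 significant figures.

P ≈ 30.04 W

Q = 25.14 m³/h = 25.14/3600 = 0.006983 m³/s.
Cross-sectional area A = πD²/4 = π(0.2913)²/4 = 0.06665 m²; mean velocity V = Q/A = 0.006983/0.06665 = 0.1048 m/s.
Reynolds number Re = ρVD/μ = 868.4 · 0.1048 · 0.2913 / 0.0451 = 587.7.
Re < 2300 → laminar flow, so f = 64/Re = 64/587.7 = 0.1089 (the turbulent correlation is not needed).
Darcy-Weisbach: ΔP = f(L/D)(ρV²/2) = 0.1089·(2414/0.2913)·(868.4·0.1048²/2) = 0.1089·8287·4.767 = 4302 Pa.
Pumping power P = QΔP = 0.006983·4302 = 30.043 W = 30.04 W.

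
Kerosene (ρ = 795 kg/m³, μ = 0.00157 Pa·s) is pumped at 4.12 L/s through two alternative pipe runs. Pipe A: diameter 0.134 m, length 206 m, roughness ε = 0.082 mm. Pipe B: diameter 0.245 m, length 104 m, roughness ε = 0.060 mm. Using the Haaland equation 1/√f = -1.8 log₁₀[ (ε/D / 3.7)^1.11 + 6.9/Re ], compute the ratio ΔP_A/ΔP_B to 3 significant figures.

Pipe A: V = Q/A = 0.00412/0.0141 = 0.2921 m/s; Re = 1.982e+04; ε/D = 0.000612; Haaland → f = 0.02693; ΔP_A = f(L/D)(ρV²/2) = 1404 Pa.
Pipe B: V = Q/A = 0.00412/0.04714 = 0.08739 m/s; Re = 1.084e+04; ε/D = 0.000245; Haaland → f = 0.0305; ΔP_B = f(L/D)(ρV²/2) = 39.31 Pa.
ΔP_A/ΔP_B = 1404/39.31 = 35.7.

ΔP_A/ΔP_B ≈ 35.7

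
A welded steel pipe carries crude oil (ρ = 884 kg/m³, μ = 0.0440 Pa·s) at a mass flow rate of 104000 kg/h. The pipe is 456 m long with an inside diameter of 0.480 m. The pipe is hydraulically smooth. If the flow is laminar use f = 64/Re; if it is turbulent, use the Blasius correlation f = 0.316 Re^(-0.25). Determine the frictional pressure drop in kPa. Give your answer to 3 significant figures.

ṁ = 104000 kg/h = 104000/3600 = 28.89 kg/s.
A = πD²/4 = π(0.48)²/4 = 0.181 m²; mean velocity V = ṁ/(ρA) = 28.89/(884 · 0.181) = 0.1806 m/s.
Reynolds number Re = ρVD/μ = 884 · 0.1806 · 0.48 / 0.044 = 1742.
Re < 2300 → laminar flow, so f = 64/Re = 64/1742 = 0.03675 (the turbulent correlation is not needed).
Darcy-Weisbach: ΔP = f(L/D)(ρV²/2) = 0.03675·(456/0.48)·(884·0.1806²/2) = 0.03675·950·14.42 = 503.3 Pa.
ΔP = 503.3 Pa = 0.503 kPa.

ΔP ≈ 0.503 kPa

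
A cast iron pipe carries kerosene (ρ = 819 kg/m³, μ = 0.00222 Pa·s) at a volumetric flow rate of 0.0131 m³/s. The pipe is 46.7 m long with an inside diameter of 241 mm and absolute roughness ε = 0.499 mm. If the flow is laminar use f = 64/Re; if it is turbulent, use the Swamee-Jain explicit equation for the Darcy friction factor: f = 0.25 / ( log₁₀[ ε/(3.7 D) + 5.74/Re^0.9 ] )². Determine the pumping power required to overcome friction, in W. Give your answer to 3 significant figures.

P ≈ 2.50 W

Cross-sectional area A = πD²/4 = π(0.241)²/4 = 0.04562 m²; mean velocity V = Q/A = 0.0131/0.04562 = 0.2872 m/s.
Reynolds number Re = ρVD/μ = 819 · 0.2872 · 0.241 / 0.00222 = 2.553e+04.
Re > 4000 → turbulent. Relative roughness ε/D = 0.000499/0.241 = 0.00207. Swamee-Jain: f = 0.25/(log₁₀[0.00207/3.7 + 5.74/2.553e+04^0.9])² = 0.25/(log₁₀[0.00056 + 0.00062])² = 0.25/(-2.928)² = 0.02916.
Darcy-Weisbach: ΔP = f(L/D)(ρV²/2) = 0.02916·(46.7/0.241)·(819·0.2872²/2) = 0.02916·193.8·33.77 = 190.8 Pa.
Pumping power P = QΔP = 0.0131·190.8 = 2.500 W = 2.50 W.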